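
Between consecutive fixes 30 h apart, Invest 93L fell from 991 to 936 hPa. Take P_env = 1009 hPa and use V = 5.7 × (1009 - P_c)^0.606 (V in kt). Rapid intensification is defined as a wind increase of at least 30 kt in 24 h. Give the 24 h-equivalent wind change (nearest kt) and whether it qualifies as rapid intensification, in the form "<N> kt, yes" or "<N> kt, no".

35 kt, yes

V₁: ΔP = 18, V ≈ 5.7 × 18^0.606 ≈ 32.85 kt.
V₂: ΔP = 73, V ≈ 5.7 × 73^0.606 ≈ 76.74 kt.
ΔV over 30 h = 43.89 kt → 24 h equivalent = 43.89 × 24/30 ≈ 35.11 kt.
35 kt ≥ 30 kt ⇒ rapid intensification.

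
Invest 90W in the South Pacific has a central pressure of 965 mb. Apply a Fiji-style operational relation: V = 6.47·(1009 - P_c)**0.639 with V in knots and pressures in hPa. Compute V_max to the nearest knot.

73 kt

ΔP = 1009 − 965 = 44 mb.
44^0.639 ≈ 11.224.
V ≈ 6.47 × 11.224 ≈ 72.6 kt.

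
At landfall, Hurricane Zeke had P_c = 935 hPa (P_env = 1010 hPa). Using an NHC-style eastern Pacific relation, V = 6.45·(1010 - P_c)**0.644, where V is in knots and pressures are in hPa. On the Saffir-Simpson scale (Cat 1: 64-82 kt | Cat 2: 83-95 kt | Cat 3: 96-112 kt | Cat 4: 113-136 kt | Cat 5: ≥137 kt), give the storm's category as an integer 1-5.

ΔP = 1010 − 935 = 75 hPa.
V ≈ 6.45 × 75^0.644 = 6.45 × 16.13 ≈ 104 kt.
104 kt falls in the Category 3 band.

3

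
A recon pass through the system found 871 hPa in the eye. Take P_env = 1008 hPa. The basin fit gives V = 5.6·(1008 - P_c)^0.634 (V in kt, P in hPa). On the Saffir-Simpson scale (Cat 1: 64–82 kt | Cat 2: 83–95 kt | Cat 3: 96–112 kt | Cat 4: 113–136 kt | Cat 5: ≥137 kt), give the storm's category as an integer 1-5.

ΔP = 1008 − 871 = 137 hPa.
V ≈ 5.6 × 137^0.634 = 5.6 × 22.63 ≈ 127 kt.
127 kt falls in the Category 4 band.

4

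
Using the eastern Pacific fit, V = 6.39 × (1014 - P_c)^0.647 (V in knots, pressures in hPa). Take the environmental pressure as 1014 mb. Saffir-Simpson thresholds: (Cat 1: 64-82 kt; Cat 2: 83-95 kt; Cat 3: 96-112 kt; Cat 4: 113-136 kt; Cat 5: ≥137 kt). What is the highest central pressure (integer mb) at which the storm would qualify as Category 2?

Category 2 begins at V = 83 kt.
Required ΔP = (83/6.39)^(1/0.647) = 12.989^1.546 ≈ 52.62 mb.
P_c ≤ 1014 − 52.62 = 961.38, so the highest integer P_c is 961 mb.

961 mb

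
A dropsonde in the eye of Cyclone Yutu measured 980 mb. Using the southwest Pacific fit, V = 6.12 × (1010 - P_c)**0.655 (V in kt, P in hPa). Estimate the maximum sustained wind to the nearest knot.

ΔP = 1010 − 980 = 30 mb.
30^0.655 ≈ 9.279.
V ≈ 6.12 × 9.279 ≈ 56.8 kt.

57 kt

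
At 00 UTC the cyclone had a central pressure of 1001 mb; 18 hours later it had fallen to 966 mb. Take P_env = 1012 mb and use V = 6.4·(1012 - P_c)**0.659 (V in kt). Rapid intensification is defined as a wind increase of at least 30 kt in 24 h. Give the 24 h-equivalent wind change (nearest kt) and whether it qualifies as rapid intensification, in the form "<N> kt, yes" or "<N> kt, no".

V₁: ΔP = 11, V ≈ 6.4 × 11^0.659 ≈ 31.08 kt.
V₂: ΔP = 46, V ≈ 6.4 × 46^0.659 ≈ 79.79 kt.
ΔV over 18 h = 48.71 kt → 24 h equivalent = 48.71 × 24/18 ≈ 64.95 kt.
65 kt ≥ 30 kt ⇒ rapid intensification.

65 kt, yes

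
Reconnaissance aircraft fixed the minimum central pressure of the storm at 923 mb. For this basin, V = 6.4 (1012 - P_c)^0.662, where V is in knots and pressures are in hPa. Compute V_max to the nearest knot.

ΔP = 1012 − 923 = 89 mb.
89^0.662 ≈ 19.521.
V ≈ 6.4 × 19.521 ≈ 124.9 kt.

125 kt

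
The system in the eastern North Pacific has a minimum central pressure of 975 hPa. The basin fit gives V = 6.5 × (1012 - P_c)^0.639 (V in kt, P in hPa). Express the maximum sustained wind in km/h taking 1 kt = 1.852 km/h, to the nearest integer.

ΔP = 1012 − 975 = 37 hPa.
V ≈ 6.5 × 37^0.639 = 6.5 × 10.048 ≈ 65.312 kt.
65.312 × 1.852 ≈ 120.96 km/h → 121 km/h.

121 km/h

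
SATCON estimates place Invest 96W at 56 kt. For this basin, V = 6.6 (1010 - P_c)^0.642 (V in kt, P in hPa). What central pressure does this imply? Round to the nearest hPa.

ΔP = (V / 6.6)^(1/0.642) = (56/6.6)^1.558.
56/6.6 = 8.485; 8.485^1.558 ≈ 27.96 hPa.
P_c = 1010 − 27.96 = 982.04 ≈ 982 hPa.

982 hPa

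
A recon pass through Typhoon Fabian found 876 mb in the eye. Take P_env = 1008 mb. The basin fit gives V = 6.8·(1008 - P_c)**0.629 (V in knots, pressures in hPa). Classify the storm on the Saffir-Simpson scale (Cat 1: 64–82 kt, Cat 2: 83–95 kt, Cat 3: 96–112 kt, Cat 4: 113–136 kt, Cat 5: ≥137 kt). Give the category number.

ΔP = 1008 − 876 = 132 mb.
V ≈ 6.8 × 132^0.629 = 6.8 × 21.57 ≈ 147 kt.
147 kt falls in the Category 5 band.

5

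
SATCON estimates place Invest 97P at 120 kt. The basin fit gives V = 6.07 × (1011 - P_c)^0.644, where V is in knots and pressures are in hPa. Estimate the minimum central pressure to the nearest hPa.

908 hPa

ΔP = (V / 6.07)^(1/0.644) = (120/6.07)^1.553.
120/6.07 = 19.769; 19.769^1.553 ≈ 102.90 hPa.
P_c = 1011 − 102.90 = 908.10 ≈ 908 hPa.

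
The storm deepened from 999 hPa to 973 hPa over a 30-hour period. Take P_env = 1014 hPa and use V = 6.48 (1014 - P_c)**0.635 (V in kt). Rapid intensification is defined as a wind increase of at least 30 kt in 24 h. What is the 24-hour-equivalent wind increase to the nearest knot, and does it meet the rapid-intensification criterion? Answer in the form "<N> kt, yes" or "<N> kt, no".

26 kt, no

V₁: ΔP = 15, V ≈ 6.48 × 15^0.635 ≈ 36.17 kt.
V₂: ΔP = 41, V ≈ 6.48 × 41^0.635 ≈ 68.50 kt.
ΔV over 30 h = 32.33 kt → 24 h equivalent = 32.33 × 24/30 ≈ 25.86 kt.
26 kt < 30 kt ⇒ not rapid intensification.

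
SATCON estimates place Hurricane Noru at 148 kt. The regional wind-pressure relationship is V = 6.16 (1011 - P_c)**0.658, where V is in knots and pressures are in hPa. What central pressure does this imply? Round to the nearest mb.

886 mb

ΔP = (V / 6.16)^(1/0.658) = (148/6.16)^1.520.
148/6.16 = 24.026; 24.026^1.520 ≈ 125.40 mb.
P_c = 1011 − 125.40 = 885.60 ≈ 886 mb.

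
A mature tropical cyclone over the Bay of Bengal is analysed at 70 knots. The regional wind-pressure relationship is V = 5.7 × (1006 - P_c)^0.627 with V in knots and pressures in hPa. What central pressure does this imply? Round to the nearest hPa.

ΔP = (V / 5.7)^(1/0.627) = (70/5.7)^1.595.
70/5.7 = 12.281; 12.281^1.595 ≈ 54.60 hPa.
P_c = 1006 − 54.60 = 951.40 ≈ 951 hPa.

951 hPa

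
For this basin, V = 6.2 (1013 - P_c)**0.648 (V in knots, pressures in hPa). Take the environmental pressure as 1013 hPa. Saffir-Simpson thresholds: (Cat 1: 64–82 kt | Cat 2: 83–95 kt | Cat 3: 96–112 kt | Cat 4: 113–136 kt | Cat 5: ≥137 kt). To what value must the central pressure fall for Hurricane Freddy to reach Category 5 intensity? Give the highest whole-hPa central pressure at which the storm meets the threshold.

Category 5 begins at V = 137 kt.
Required ΔP = (137/6.2)^(1/0.648) = 22.097^1.543 ≈ 118.74 hPa.
P_c ≤ 1013 − 118.74 = 894.26, so the highest integer P_c is 894 hPa.

894 hPa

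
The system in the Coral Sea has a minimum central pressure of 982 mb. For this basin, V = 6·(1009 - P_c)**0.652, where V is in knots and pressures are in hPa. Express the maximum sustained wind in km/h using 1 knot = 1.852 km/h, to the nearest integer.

95 km/h

ΔP = 1009 − 982 = 27 mb.
V ≈ 6 × 27^0.652 = 6 × 8.575 ≈ 51.452 kt.
51.452 × 1.852 ≈ 95.29 km/h → 95 km/h.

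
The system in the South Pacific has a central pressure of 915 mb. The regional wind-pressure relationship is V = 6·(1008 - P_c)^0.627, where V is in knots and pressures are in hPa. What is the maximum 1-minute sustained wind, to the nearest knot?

ΔP = 1008 − 915 = 93 mb.
93^0.627 ≈ 17.149.
V ≈ 6 × 17.149 ≈ 102.9 kt.

103 kt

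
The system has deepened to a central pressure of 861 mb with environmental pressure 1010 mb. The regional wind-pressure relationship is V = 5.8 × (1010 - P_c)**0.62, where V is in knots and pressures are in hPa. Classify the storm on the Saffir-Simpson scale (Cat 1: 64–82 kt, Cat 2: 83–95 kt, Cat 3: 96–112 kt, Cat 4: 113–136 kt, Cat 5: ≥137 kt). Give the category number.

ΔP = 1010 − 861 = 149 mb.
V ≈ 5.8 × 149^0.62 = 5.8 × 22.25 ≈ 129 kt.
129 kt falls in the Category 4 band.

4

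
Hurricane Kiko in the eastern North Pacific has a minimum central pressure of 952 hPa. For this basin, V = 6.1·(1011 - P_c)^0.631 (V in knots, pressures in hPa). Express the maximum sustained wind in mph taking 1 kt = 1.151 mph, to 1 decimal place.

92.0 mph

ΔP = 1011 − 952 = 59 hPa.
V ≈ 6.1 × 59^0.631 = 6.1 × 13.104 ≈ 79.935 kt.
79.935 × 1.151 ≈ 92.01 mph → 92.0 mph.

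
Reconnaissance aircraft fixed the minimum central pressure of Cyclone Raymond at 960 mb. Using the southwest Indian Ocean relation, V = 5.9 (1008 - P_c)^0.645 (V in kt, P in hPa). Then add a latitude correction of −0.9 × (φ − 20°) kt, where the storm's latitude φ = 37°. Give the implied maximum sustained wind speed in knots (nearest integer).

ΔP = 1008 − 960 = 48 mb.
48^0.645 ≈ 12.145.
V ≈ 5.9 × 12.145 ≈ 71.7 kt.
Latitude correction: −0.9 × (37 − 20) = -15.3 kt.
Corrected V ≈ 56.4 kt → 56 kt.

56 kt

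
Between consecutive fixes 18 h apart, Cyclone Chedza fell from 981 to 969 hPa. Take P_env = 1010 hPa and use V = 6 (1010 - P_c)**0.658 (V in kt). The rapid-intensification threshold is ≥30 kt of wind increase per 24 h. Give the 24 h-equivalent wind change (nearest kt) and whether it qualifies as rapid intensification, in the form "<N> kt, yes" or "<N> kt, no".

V₁: ΔP = 29, V ≈ 6 × 29^0.658 ≈ 55.01 kt.
V₂: ΔP = 41, V ≈ 6 × 41^0.658 ≈ 69.08 kt.
ΔV over 18 h = 14.07 kt → 24 h equivalent = 14.07 × 24/18 ≈ 18.76 kt.
19 kt < 30 kt ⇒ not rapid intensification.

19 kt, no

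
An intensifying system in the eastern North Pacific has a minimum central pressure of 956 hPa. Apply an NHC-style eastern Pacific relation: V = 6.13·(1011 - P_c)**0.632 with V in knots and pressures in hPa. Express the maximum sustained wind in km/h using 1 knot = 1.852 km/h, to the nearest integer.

ΔP = 1011 − 956 = 55 hPa.
V ≈ 6.13 × 55^0.632 = 6.13 × 12.587 ≈ 77.156 kt.
77.156 × 1.852 ≈ 142.89 km/h → 143 km/h.

143 km/h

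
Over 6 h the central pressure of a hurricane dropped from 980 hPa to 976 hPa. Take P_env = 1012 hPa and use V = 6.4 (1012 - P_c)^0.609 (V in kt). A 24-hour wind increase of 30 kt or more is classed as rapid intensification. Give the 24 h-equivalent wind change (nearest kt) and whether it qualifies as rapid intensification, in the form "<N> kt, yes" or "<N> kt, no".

16 kt, no

V₁: ΔP = 32, V ≈ 6.4 × 32^0.609 ≈ 52.82 kt.
V₂: ΔP = 36, V ≈ 6.4 × 36^0.609 ≈ 56.75 kt.
ΔV over 6 h = 3.93 kt → 24 h equivalent = 3.93 × 24/6 ≈ 15.72 kt.
16 kt < 30 kt ⇒ not rapid intensification.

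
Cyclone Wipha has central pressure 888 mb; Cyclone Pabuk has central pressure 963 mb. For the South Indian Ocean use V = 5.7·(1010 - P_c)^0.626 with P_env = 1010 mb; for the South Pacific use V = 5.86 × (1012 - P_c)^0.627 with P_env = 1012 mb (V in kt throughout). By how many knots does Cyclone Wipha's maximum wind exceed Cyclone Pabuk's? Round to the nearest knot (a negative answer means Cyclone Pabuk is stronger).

Cyclone Wipha: ΔP = 122; V ≈ 5.7 × 122^0.626 ≈ 115.33 kt.
Cyclone Pabuk: ΔP = 49; V ≈ 5.86 × 49^0.627 ≈ 67.24 kt.
Difference ≈ 115.33 − 67.24 = 48.09 → 48 kt.

48 kt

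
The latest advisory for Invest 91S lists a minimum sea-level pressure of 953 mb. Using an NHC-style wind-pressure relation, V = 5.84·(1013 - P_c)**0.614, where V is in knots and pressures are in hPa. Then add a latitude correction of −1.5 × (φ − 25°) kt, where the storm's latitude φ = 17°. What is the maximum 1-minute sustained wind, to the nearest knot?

ΔP = 1013 − 953 = 60 mb.
60^0.614 ≈ 12.353.
V ≈ 5.84 × 12.353 ≈ 72.1 kt.
Latitude correction: −1.5 × (17 − 25) = 12 kt.
Corrected V ≈ 84.1 kt → 84 kt.

84 kt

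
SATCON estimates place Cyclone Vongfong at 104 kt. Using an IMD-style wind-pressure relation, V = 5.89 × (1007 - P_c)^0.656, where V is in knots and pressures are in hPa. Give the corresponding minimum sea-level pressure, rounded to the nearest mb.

927 mb

ΔP = (V / 5.89)^(1/0.656) = (104/5.89)^1.524.
104/5.89 = 17.657; 17.657^1.524 ≈ 79.58 mb.
P_c = 1007 − 79.58 = 927.42 ≈ 927 mb.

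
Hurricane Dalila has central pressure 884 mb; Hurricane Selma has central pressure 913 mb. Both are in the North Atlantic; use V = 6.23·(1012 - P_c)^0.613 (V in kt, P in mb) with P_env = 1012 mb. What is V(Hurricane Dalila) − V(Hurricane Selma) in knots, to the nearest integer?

Hurricane Dalila: ΔP = 128; V ≈ 6.23 × 128^0.613 ≈ 121.96 kt.
Hurricane Selma: ΔP = 99; V ≈ 6.23 × 99^0.613 ≈ 104.19 kt.
Difference ≈ 121.96 − 104.19 = 17.77 → 18 kt.

18 kt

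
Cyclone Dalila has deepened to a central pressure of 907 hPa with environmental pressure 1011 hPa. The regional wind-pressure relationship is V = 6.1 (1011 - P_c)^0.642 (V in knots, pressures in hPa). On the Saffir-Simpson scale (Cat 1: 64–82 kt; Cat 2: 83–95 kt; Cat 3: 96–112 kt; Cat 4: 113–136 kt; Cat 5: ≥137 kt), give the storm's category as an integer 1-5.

ΔP = 1011 − 907 = 104 hPa.
V ≈ 6.1 × 104^0.642 = 6.1 × 19.72 ≈ 120 kt.
120 kt falls in the Category 4 band.

4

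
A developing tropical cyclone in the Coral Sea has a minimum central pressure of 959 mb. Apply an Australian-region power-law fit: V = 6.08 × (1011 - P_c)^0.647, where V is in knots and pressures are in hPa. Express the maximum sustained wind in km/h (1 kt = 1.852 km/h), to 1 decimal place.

ΔP = 1011 − 959 = 52 mb.
V ≈ 6.08 × 52^0.647 = 6.08 × 12.890 ≈ 78.371 kt.
78.371 × 1.852 ≈ 145.14 km/h → 145.1 km/h.

145.1 km/h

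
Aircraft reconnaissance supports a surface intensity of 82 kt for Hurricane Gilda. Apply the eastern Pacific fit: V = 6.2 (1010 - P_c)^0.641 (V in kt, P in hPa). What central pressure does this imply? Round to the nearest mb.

954 mb

ΔP = (V / 6.2)^(1/0.641) = (82/6.2)^1.560.
82/6.2 = 13.226; 13.226^1.560 ≈ 56.17 mb.
P_c = 1010 − 56.17 = 953.83 ≈ 954 mb.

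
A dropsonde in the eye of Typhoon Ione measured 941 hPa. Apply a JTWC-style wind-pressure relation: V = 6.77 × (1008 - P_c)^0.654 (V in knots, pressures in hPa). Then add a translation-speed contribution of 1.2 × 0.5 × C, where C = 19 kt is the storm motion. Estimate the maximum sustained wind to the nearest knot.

ΔP = 1008 − 941 = 67 hPa.
67^0.654 ≈ 15.641.
V ≈ 6.77 × 15.641 ≈ 105.9 kt.
Translation term: 1.2 × 0.5 × 19 = 11.4 kt.
Corrected V ≈ 117.3 kt → 117 kt.

117 kt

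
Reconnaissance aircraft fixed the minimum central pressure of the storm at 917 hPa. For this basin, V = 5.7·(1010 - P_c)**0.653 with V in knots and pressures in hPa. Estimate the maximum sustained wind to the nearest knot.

110 kt

ΔP = 1010 − 917 = 93 hPa.
93^0.653 ≈ 19.294.
V ≈ 5.7 × 19.294 ≈ 110.0 kt.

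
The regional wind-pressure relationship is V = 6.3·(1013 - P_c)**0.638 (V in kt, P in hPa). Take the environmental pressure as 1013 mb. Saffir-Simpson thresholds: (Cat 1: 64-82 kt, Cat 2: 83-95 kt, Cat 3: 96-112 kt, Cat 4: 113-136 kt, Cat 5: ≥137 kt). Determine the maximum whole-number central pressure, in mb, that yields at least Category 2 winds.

Category 2 begins at V = 83 kt.
Required ΔP = (83/6.3)^(1/0.638) = 13.175^1.567 ≈ 56.90 mb.
P_c ≤ 1013 − 56.90 = 956.10, so the highest integer P_c is 956 mb.

956 mb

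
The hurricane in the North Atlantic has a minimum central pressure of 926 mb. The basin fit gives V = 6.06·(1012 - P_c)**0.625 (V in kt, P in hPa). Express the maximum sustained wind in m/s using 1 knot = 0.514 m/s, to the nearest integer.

50 m/s

ΔP = 1012 − 926 = 86 mb.
V ≈ 6.06 × 86^0.625 = 6.06 × 16.183 ≈ 98.070 kt.
98.070 × 0.514 ≈ 50.41 m/s → 50 m/s.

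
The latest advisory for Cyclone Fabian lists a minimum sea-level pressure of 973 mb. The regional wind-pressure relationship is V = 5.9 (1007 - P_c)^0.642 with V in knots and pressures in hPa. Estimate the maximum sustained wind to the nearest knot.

ΔP = 1007 − 973 = 34 mb.
34^0.642 ≈ 9.621.
V ≈ 5.9 × 9.621 ≈ 56.8 kt.

57 kt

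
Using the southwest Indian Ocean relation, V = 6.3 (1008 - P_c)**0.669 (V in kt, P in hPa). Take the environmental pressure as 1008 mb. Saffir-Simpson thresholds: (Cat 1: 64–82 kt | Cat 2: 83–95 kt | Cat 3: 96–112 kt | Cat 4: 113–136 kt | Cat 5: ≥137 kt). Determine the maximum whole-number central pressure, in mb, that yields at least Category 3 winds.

949 mb

Category 3 begins at V = 96 kt.
Required ΔP = (96/6.3)^(1/0.669) = 15.238^1.495 ≈ 58.64 mb.
P_c ≤ 1008 − 58.64 = 949.36, so the highest integer P_c is 949 mb.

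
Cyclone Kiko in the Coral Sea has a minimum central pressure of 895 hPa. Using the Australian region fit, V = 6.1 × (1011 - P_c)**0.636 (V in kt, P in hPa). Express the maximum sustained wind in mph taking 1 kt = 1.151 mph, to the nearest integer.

144 mph

ΔP = 1011 − 895 = 116 hPa.
V ≈ 6.1 × 116^0.636 = 6.1 × 20.559 ≈ 125.408 kt.
125.408 × 1.151 ≈ 144.34 mph → 144 mph.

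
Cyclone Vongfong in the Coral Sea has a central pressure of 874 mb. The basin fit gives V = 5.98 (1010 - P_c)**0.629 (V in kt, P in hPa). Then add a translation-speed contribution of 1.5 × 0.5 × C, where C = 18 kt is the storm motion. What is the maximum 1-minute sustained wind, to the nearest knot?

145 kt

ΔP = 1010 − 874 = 136 mb.
136^0.629 ≈ 21.978.
V ≈ 5.98 × 21.978 ≈ 131.4 kt.
Translation term: 1.5 × 0.5 × 18 = 13.5 kt.
Corrected V ≈ 144.9 kt → 145 kt.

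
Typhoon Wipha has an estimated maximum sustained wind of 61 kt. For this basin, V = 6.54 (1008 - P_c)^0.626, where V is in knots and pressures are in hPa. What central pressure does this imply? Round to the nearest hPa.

ΔP = (V / 6.54)^(1/0.626) = (61/6.54)^1.597.
61/6.54 = 9.327; 9.327^1.597 ≈ 35.41 hPa.
P_c = 1008 − 35.41 = 972.59 ≈ 973 hPa.

973 hPa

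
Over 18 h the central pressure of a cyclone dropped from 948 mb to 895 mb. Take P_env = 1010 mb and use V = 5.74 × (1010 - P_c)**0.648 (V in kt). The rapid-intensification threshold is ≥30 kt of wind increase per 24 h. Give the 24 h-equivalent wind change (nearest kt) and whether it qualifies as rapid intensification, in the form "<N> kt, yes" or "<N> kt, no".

55 kt, yes

V₁: ΔP = 62, V ≈ 5.74 × 62^0.648 ≈ 83.25 kt.
V₂: ΔP = 115, V ≈ 5.74 × 115^0.648 ≈ 124.24 kt.
ΔV over 18 h = 40.99 kt → 24 h equivalent = 40.99 × 24/18 ≈ 54.65 kt.
55 kt ≥ 30 kt ⇒ rapid intensification.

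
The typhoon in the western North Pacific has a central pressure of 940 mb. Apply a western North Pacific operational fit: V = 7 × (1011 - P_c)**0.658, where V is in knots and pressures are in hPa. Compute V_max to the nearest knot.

ΔP = 1011 − 940 = 71 mb.
71^0.658 ≈ 16.524.
V ≈ 7 × 16.524 ≈ 115.7 kt.

116 kt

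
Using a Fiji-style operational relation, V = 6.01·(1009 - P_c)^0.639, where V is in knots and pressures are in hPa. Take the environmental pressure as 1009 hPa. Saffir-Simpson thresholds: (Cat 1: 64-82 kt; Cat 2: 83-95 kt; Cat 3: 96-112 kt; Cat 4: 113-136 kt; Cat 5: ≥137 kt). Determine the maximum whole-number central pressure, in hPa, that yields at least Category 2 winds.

Category 2 begins at V = 83 kt.
Required ΔP = (83/6.01)^(1/0.639) = 13.810^1.565 ≈ 60.86 hPa.
P_c ≤ 1009 − 60.86 = 948.14, so the highest integer P_c is 948 hPa.

948 hPa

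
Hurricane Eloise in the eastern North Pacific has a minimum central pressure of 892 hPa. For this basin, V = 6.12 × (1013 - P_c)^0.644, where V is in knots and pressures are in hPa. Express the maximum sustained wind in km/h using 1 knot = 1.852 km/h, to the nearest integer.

ΔP = 1013 − 892 = 121 hPa.
V ≈ 6.12 × 121^0.644 = 6.12 × 21.944 ≈ 134.297 kt.
134.297 × 1.852 ≈ 248.72 km/h → 249 km/h.

249 km/h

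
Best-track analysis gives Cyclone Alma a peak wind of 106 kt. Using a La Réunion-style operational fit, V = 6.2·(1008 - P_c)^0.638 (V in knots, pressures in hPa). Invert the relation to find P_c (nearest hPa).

ΔP = (V / 6.2)^(1/0.638) = (106/6.2)^1.567.
106/6.2 = 17.097; 17.097^1.567 ≈ 85.60 hPa.
P_c = 1008 − 85.60 = 922.40 ≈ 922 hPa.

922 hPa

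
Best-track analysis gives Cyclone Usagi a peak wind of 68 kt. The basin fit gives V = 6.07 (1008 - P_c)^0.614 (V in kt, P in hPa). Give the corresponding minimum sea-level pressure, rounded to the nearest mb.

ΔP = (V / 6.07)^(1/0.614) = (68/6.07)^1.629.
68/6.07 = 11.203; 11.203^1.629 ≈ 51.17 mb.
P_c = 1008 − 51.17 = 956.83 ≈ 957 mb.

957 mb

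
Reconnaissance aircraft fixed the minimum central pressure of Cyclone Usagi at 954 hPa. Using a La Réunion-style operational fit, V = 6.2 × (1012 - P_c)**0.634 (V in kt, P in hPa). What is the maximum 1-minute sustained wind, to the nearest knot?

81 kt

ΔP = 1012 − 954 = 58 hPa.
58^0.634 ≈ 13.122.
V ≈ 6.2 × 13.122 ≈ 81.4 kt.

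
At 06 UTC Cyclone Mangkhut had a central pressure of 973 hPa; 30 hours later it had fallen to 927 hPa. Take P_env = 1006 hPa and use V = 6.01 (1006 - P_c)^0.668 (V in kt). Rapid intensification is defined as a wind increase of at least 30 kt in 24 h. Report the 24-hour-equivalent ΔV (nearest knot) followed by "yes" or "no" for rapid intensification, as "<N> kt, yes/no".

39 kt, yes

V₁: ΔP = 33, V ≈ 6.01 × 33^0.668 ≈ 62.12 kt.
V₂: ΔP = 79, V ≈ 6.01 × 79^0.668 ≈ 111.30 kt.
ΔV over 30 h = 49.18 kt → 24 h equivalent = 49.18 × 24/30 ≈ 39.34 kt.
39 kt ≥ 30 kt ⇒ rapid intensification.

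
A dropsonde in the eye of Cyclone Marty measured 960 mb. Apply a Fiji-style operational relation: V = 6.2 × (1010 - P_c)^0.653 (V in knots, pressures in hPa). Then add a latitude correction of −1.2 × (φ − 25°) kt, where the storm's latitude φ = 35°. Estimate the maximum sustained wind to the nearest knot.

68 kt

ΔP = 1010 − 960 = 50 mb.
50^0.653 ≈ 12.866.
V ≈ 6.2 × 12.866 ≈ 79.8 kt.
Latitude correction: −1.2 × (35 − 25) = -12 kt.
Corrected V ≈ 67.8 kt → 68 kt.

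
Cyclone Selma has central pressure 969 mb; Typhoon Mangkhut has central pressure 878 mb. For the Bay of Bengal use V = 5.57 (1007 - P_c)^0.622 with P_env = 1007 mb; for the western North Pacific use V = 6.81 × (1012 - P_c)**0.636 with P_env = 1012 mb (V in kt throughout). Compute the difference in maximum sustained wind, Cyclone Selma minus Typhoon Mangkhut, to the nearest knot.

Cyclone Selma: ΔP = 38; V ≈ 5.57 × 38^0.622 ≈ 53.52 kt.
Typhoon Mangkhut: ΔP = 134; V ≈ 6.81 × 134^0.636 ≈ 153.46 kt.
Difference ≈ 53.52 − 153.46 = -99.94 → -100 kt.

-100 kt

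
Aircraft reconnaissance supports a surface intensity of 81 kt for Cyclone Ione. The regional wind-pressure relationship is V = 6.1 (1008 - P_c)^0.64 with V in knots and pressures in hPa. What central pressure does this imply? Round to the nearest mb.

ΔP = (V / 6.1)^(1/0.64) = (81/6.1)^1.562.
81/6.1 = 13.279; 13.279^1.562 ≈ 56.88 mb.
P_c = 1008 − 56.88 = 951.12 ≈ 951 mb.

951 mb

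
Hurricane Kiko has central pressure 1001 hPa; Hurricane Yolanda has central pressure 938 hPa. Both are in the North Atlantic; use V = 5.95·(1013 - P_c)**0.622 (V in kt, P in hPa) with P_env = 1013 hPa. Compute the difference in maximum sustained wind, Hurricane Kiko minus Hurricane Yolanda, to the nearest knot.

Hurricane Kiko: ΔP = 12; V ≈ 5.95 × 12^0.622 ≈ 27.91 kt.
Hurricane Yolanda: ΔP = 75; V ≈ 5.95 × 75^0.622 ≈ 87.26 kt.
Difference ≈ 27.91 − 87.26 = -59.35 → -59 kt.

-59 kt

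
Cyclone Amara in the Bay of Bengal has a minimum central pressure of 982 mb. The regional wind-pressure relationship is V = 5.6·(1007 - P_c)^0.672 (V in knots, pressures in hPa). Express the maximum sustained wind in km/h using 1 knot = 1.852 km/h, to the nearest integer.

90 km/h

ΔP = 1007 − 982 = 25 mb.
V ≈ 5.6 × 25^0.672 = 5.6 × 8.698 ≈ 48.708 kt.
48.708 × 1.852 ≈ 90.21 km/h → 90 km/h.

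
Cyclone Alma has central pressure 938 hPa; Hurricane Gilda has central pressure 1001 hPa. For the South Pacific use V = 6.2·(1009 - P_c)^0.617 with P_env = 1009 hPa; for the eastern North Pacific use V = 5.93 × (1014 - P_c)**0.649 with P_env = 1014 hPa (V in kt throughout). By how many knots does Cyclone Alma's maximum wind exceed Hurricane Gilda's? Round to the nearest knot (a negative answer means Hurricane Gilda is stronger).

55 kt

Cyclone Alma: ΔP = 71; V ≈ 6.2 × 71^0.617 ≈ 86.02 kt.
Hurricane Gilda: ΔP = 13; V ≈ 5.93 × 13^0.649 ≈ 31.33 kt.
Difference ≈ 86.02 − 31.33 = 54.69 → 55 kt.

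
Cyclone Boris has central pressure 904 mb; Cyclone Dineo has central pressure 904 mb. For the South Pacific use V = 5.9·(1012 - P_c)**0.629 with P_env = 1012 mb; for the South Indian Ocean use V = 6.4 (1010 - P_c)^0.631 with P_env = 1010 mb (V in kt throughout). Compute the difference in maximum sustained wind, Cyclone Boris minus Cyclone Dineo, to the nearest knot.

Cyclone Boris: ΔP = 108; V ≈ 5.9 × 108^0.629 ≈ 112.17 kt.
Cyclone Dineo: ΔP = 106; V ≈ 6.4 × 106^0.631 ≈ 121.38 kt.
Difference ≈ 112.17 − 121.38 = -9.21 → -9 kt.

-9 kt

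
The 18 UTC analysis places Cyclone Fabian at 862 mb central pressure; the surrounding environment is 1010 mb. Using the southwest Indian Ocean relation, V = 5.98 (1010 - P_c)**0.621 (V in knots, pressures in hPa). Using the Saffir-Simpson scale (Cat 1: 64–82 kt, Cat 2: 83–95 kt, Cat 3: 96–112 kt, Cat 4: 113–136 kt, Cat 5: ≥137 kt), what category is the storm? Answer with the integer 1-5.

4

ΔP = 1010 − 862 = 148 mb.
V ≈ 5.98 × 148^0.621 = 5.98 × 22.27 ≈ 133 kt.
133 kt falls in the Category 4 band.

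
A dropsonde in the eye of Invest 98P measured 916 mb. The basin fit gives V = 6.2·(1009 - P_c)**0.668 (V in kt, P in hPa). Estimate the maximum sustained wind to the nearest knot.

ΔP = 1009 − 916 = 93 mb.
93^0.668 ≈ 20.651.
V ≈ 6.2 × 20.651 ≈ 128.0 kt.

128 kt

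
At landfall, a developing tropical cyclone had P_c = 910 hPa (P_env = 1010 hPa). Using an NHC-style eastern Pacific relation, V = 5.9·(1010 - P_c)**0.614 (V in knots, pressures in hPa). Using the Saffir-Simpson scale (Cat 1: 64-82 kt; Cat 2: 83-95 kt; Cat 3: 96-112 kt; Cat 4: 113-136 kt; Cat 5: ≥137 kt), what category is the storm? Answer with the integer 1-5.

ΔP = 1010 − 910 = 100 hPa.
V ≈ 5.9 × 100^0.614 = 5.9 × 16.90 ≈ 100 kt.
100 kt falls in the Category 3 band.

3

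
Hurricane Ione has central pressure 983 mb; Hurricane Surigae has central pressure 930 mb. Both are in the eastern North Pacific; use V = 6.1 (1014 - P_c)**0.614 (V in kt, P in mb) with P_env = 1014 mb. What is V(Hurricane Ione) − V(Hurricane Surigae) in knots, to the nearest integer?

Hurricane Ione: ΔP = 31; V ≈ 6.1 × 31^0.614 ≈ 50.24 kt.
Hurricane Surigae: ΔP = 84; V ≈ 6.1 × 84^0.614 ≈ 92.65 kt.
Difference ≈ 50.24 − 92.65 = -42.41 → -42 kt.

-42 kt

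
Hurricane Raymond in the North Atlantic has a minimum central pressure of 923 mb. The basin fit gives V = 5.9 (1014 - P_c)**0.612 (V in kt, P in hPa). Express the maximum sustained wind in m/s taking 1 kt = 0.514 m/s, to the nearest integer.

48 m/s

ΔP = 1014 − 923 = 91 mb.
V ≈ 5.9 × 91^0.612 = 5.9 × 15.810 ≈ 93.279 kt.
93.279 × 0.514 ≈ 47.95 m/s → 48 m/s.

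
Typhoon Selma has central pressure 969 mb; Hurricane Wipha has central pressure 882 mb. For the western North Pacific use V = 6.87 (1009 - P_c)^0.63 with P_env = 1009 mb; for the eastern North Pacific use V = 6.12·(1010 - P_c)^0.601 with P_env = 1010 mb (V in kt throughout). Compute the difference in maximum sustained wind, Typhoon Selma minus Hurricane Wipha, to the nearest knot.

Typhoon Selma: ΔP = 40; V ≈ 6.87 × 40^0.63 ≈ 70.19 kt.
Hurricane Wipha: ΔP = 128; V ≈ 6.12 × 128^0.601 ≈ 113.03 kt.
Difference ≈ 70.19 − 113.03 = -42.84 → -43 kt.

-43 kt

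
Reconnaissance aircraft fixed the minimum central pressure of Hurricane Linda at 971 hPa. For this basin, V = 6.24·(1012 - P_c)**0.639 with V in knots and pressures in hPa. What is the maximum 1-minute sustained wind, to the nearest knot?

67 kt

ΔP = 1012 − 971 = 41 hPa.
41^0.639 ≈ 10.729.
V ≈ 6.24 × 10.729 ≈ 67.0 kt.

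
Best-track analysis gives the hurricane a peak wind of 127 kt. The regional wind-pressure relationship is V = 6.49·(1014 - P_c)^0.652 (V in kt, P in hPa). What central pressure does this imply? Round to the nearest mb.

ΔP = (V / 6.49)^(1/0.652) = (127/6.49)^1.534.
127/6.49 = 19.569; 19.569^1.534 ≈ 95.70 mb.
P_c = 1014 − 95.70 = 918.30 ≈ 918 mb.

918 mb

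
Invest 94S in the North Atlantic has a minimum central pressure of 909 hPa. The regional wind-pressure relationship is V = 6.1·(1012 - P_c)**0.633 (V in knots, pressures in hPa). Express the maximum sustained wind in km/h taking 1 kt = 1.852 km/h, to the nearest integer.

ΔP = 1012 − 909 = 103 hPa.
V ≈ 6.1 × 103^0.633 = 6.1 × 18.799 ≈ 114.672 kt.
114.672 × 1.852 ≈ 212.37 km/h → 212 km/h.

212 km/h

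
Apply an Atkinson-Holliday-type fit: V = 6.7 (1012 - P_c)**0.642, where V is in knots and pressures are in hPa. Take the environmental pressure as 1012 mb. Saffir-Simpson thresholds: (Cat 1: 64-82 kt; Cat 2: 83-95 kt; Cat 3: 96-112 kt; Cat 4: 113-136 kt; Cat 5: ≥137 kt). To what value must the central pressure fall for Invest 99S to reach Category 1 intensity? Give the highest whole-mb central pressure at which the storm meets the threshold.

Category 1 begins at V = 64 kt.
Required ΔP = (64/6.7)^(1/0.642) = 9.552^1.558 ≈ 33.62 mb.
P_c ≤ 1012 − 33.62 = 978.38, so the highest integer P_c is 978 mb.

978 mb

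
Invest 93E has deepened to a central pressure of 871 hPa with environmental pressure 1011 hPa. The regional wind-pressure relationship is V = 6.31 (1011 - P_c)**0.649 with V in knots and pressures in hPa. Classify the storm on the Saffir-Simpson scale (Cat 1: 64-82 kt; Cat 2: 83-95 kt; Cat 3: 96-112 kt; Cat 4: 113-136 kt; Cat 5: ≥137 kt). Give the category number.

5

ΔP = 1011 − 871 = 140 hPa.
V ≈ 6.31 × 140^0.649 = 6.31 × 24.71 ≈ 156 kt.
156 kt falls in the Category 5 band.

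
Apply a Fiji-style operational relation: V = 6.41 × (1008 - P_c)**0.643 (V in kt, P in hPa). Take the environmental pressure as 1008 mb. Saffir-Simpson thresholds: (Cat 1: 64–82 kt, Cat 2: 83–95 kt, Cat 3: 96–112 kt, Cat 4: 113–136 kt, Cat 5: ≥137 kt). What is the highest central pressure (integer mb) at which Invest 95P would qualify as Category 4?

Category 4 begins at V = 113 kt.
Required ΔP = (113/6.41)^(1/0.643) = 17.629^1.555 ≈ 86.72 mb.
P_c ≤ 1008 − 86.72 = 921.28, so the highest integer P_c is 921 mb.

921 mb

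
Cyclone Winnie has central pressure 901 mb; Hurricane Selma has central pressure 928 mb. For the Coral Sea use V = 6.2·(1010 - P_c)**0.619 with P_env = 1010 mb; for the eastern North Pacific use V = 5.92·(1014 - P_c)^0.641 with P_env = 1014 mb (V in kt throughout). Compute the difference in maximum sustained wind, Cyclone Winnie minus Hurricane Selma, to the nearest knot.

Cyclone Winnie: ΔP = 109; V ≈ 6.2 × 109^0.619 ≈ 113.13 kt.
Hurricane Selma: ΔP = 86; V ≈ 5.92 × 86^0.641 ≈ 102.88 kt.
Difference ≈ 113.13 − 102.88 = 10.25 → 10 kt.

10 kt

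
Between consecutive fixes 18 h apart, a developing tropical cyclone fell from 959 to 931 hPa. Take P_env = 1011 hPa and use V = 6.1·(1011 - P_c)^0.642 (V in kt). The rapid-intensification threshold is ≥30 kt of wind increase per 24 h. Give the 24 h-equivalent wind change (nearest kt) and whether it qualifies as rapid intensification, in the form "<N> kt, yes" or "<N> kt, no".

V₁: ΔP = 52, V ≈ 6.1 × 52^0.642 ≈ 77.09 kt.
V₂: ΔP = 80, V ≈ 6.1 × 80^0.642 ≈ 101.65 kt.
ΔV over 18 h = 24.56 kt → 24 h equivalent = 24.56 × 24/18 ≈ 32.75 kt.
33 kt ≥ 30 kt ⇒ rapid intensification.

33 kt, yes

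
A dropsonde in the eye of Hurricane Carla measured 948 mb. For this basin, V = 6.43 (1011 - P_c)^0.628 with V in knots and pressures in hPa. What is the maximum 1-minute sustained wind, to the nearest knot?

ΔP = 1011 − 948 = 63 mb.
63^0.628 ≈ 13.489.
V ≈ 6.43 × 13.489 ≈ 86.7 kt.

87 kt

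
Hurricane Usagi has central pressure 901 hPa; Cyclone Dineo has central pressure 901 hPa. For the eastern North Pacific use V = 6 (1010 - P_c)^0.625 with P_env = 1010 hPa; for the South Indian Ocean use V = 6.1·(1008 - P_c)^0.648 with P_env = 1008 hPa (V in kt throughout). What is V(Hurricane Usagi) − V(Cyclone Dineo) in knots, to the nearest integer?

-13 kt

Hurricane Usagi: ΔP = 109; V ≈ 6 × 109^0.625 ≈ 112.60 kt.
Cyclone Dineo: ΔP = 107; V ≈ 6.1 × 107^0.648 ≈ 126.00 kt.
Difference ≈ 112.60 − 126.00 = -13.40 → -13 kt.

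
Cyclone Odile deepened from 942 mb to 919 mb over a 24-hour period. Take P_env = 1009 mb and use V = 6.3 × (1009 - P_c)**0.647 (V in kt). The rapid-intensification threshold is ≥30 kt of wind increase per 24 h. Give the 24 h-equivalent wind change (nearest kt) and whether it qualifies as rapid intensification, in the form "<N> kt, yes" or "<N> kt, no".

V₁: ΔP = 67, V ≈ 6.3 × 67^0.647 ≈ 95.68 kt.
V₂: ΔP = 90, V ≈ 6.3 × 90^0.647 ≈ 115.81 kt.
ΔV over 24 h = 20.13 kt → 24 h equivalent = 20.13 × 24/24 ≈ 20.13 kt.
20 kt < 30 kt ⇒ not rapid intensification.

20 kt, no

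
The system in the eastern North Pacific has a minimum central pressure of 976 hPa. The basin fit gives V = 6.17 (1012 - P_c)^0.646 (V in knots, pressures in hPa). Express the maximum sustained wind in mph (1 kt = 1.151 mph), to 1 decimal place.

ΔP = 1012 − 976 = 36 hPa.
V ≈ 6.17 × 36^0.646 = 6.17 × 10.124 ≈ 62.468 kt.
62.468 × 1.151 ≈ 71.90 mph → 71.9 mph.

71.9 mph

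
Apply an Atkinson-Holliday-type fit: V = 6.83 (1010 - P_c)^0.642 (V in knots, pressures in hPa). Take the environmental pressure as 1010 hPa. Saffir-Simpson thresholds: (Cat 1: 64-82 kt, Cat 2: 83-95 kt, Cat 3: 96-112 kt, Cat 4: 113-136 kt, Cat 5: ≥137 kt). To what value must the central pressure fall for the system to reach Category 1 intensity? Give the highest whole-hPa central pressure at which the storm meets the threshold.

Category 1 begins at V = 64 kt.
Required ΔP = (64/6.83)^(1/0.642) = 9.370^1.558 ≈ 32.63 hPa.
P_c ≤ 1010 − 32.63 = 977.37, so the highest integer P_c is 977 hPa.

977 hPa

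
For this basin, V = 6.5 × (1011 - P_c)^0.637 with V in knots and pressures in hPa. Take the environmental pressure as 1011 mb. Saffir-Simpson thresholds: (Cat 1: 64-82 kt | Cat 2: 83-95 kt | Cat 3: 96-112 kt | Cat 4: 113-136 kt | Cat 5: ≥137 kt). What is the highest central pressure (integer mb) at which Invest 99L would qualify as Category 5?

Category 5 begins at V = 137 kt.
Required ΔP = (137/6.5)^(1/0.637) = 21.077^1.570 ≈ 119.73 mb.
P_c ≤ 1011 − 119.73 = 891.27, so the highest integer P_c is 891 mb.

891 mb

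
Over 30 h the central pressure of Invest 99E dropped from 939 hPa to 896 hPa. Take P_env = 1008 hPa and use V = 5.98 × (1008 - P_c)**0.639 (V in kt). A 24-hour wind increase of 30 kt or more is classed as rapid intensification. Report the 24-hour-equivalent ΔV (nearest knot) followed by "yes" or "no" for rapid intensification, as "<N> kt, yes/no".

V₁: ΔP = 69, V ≈ 5.98 × 69^0.639 ≈ 89.48 kt.
V₂: ΔP = 112, V ≈ 5.98 × 112^0.639 ≈ 121.94 kt.
ΔV over 30 h = 32.46 kt → 24 h equivalent = 32.46 × 24/30 ≈ 25.97 kt.
26 kt < 30 kt ⇒ not rapid intensification.

26 kt, no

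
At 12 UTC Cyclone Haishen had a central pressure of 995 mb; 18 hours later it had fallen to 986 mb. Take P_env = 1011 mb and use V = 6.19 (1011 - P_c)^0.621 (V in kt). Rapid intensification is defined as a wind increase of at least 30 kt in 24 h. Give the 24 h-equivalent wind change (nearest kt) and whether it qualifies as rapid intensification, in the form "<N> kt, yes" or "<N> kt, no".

15 kt, no

V₁: ΔP = 16, V ≈ 6.19 × 16^0.621 ≈ 34.63 kt.
V₂: ΔP = 25, V ≈ 6.19 × 25^0.621 ≈ 45.69 kt.
ΔV over 18 h = 11.06 kt → 24 h equivalent = 11.06 × 24/18 ≈ 14.75 kt.
15 kt < 30 kt ⇒ not rapid intensification.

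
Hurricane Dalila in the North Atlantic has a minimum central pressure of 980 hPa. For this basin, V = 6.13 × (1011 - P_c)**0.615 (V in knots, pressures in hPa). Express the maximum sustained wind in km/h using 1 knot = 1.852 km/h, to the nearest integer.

ΔP = 1011 − 980 = 31 hPa.
V ≈ 6.13 × 31^0.615 = 6.13 × 8.264 ≈ 50.658 kt.
50.658 × 1.852 ≈ 93.82 km/h → 94 km/h.

94 km/h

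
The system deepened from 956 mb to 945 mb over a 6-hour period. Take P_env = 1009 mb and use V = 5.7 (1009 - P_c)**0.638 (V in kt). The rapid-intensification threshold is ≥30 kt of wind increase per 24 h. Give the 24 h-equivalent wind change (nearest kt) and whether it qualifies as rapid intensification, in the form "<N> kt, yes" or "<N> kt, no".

V₁: ΔP = 53, V ≈ 5.7 × 53^0.638 ≈ 71.77 kt.
V₂: ΔP = 64, V ≈ 5.7 × 64^0.638 ≈ 80.95 kt.
ΔV over 6 h = 9.18 kt → 24 h equivalent = 9.18 × 24/6 ≈ 36.72 kt.
37 kt ≥ 30 kt ⇒ rapid intensification.

37 kt, yes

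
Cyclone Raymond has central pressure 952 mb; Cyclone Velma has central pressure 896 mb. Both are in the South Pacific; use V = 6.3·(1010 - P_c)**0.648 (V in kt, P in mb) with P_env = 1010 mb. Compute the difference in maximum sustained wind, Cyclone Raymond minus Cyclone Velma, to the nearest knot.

-48 kt

Cyclone Raymond: ΔP = 58; V ≈ 6.3 × 58^0.648 ≈ 87.51 kt.
Cyclone Velma: ΔP = 114; V ≈ 6.3 × 114^0.648 ≈ 135.59 kt.
Difference ≈ 87.51 − 135.59 = -48.08 → -48 kt.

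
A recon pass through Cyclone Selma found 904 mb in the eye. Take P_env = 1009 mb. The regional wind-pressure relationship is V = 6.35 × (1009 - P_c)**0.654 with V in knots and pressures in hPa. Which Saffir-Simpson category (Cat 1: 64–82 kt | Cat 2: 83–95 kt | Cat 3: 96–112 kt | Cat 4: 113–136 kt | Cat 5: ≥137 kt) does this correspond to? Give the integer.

4

ΔP = 1009 − 904 = 105 mb.
V ≈ 6.35 × 105^0.654 = 6.35 × 20.98 ≈ 133 kt.
133 kt falls in the Category 4 band.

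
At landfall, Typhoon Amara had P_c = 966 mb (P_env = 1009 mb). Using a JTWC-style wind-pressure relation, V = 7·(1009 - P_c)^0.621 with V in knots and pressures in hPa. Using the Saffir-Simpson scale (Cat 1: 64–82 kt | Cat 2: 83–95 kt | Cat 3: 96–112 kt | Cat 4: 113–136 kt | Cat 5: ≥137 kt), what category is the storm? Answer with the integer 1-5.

ΔP = 1009 − 966 = 43 mb.
V ≈ 7 × 43^0.621 = 7 × 10.34 ≈ 72 kt.
72 kt falls in the Category 1 band.

1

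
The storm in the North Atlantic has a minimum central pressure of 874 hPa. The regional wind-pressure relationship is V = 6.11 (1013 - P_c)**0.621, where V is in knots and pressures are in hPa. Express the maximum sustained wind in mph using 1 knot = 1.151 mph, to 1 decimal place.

150.6 mph

ΔP = 1013 − 874 = 139 hPa.
V ≈ 6.11 × 139^0.621 = 6.11 × 21.420 ≈ 130.874 kt.
130.874 × 1.151 ≈ 150.64 mph → 150.6 mph.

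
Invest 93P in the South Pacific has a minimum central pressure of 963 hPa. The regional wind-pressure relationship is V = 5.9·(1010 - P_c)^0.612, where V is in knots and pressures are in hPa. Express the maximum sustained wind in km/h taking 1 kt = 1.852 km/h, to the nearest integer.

ΔP = 1010 − 963 = 47 hPa.
V ≈ 5.9 × 47^0.612 = 5.9 × 10.552 ≈ 62.255 kt.
62.255 × 1.852 ≈ 115.30 km/h → 115 km/h.

115 km/h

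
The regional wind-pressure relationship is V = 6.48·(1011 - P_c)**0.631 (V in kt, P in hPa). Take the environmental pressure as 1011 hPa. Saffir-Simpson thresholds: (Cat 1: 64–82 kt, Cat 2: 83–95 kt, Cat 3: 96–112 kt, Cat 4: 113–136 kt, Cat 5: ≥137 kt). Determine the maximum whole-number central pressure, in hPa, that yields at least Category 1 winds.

Category 1 begins at V = 64 kt.
Required ΔP = (64/6.48)^(1/0.631) = 9.877^1.585 ≈ 37.69 hPa.
P_c ≤ 1011 − 37.69 = 973.31, so the highest integer P_c is 973 hPa.

973 hPa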